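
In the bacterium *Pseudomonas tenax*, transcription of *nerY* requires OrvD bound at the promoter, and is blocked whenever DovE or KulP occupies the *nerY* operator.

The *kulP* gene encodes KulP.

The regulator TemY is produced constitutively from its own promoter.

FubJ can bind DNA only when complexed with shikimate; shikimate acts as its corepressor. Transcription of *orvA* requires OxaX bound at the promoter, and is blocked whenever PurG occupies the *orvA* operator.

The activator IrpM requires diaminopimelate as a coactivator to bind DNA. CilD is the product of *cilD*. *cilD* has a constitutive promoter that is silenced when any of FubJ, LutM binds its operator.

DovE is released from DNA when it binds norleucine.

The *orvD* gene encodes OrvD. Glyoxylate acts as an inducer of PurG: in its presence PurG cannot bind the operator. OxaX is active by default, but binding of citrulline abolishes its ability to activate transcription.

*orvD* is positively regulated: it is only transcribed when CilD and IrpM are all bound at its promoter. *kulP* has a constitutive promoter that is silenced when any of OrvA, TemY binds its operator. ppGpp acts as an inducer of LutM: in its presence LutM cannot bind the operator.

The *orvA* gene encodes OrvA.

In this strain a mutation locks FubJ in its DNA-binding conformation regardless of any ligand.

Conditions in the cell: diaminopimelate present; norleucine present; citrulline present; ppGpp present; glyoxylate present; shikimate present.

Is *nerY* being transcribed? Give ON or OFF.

Norleucine is present, so DovE is inactive.
Glyoxylate is present, so PurG is inactive.
Citrulline is present, so OxaX is inactive.
Required activator OxaX is absent, so *orvA* is not transcribed.
So OrvA is not produced.
TemY is produced constitutively and is active.
With repressor TemY bound, *kulP* is not transcribed.
So KulP is not produced.
FubJ is constitutively active in this strain.
ppGpp is present, so LutM is inactive.
With repressor FubJ bound, *cilD* is not transcribed.
So CilD is not produced.
Diaminopimelate is present, so IrpM is active.
Required activator CilD is absent, so *orvD* is not transcribed.
So OrvD is not produced.
Required activator OrvD is absent, so *nerY* is not transcribed.

OFF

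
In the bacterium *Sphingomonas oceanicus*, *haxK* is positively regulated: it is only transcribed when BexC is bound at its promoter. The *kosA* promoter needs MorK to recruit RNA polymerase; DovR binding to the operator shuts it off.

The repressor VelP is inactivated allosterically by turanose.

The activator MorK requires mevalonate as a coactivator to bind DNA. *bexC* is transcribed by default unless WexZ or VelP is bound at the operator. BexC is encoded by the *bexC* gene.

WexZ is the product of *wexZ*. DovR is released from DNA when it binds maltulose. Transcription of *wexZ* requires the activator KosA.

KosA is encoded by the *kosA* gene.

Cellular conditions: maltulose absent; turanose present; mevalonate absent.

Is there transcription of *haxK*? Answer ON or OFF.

ON

Mevalonate is absent, so MorK is inactive.
Maltulose is absent, so DovR is active.
With repressor DovR bound, *kosA* is not transcribed.
So KosA is not produced.
Required activator KosA is absent, so *wexZ* is not transcribed.
So WexZ is not produced.
Turanose is present, so VelP is inactive.
With no repressor bound, *bexC* is transcribed.
So BexC is produced and active.
No repressor is bound and BexC is active, so *haxK* is transcribed.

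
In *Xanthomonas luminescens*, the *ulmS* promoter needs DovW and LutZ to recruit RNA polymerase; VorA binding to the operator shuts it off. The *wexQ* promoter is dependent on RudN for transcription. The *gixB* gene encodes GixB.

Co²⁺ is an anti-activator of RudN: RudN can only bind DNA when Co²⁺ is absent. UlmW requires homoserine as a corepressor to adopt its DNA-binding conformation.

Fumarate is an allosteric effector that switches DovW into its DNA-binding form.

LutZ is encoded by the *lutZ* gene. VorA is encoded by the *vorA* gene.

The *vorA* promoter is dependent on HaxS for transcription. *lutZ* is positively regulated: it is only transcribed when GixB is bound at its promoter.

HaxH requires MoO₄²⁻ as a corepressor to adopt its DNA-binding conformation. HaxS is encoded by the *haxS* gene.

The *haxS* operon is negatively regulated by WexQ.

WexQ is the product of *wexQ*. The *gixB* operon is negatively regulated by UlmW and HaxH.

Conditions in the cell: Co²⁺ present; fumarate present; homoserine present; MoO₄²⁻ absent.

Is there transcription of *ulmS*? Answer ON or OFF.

Fumarate is present, so DovW is active.
Homoserine is present, so UlmW is active.
MoO₄²⁻ is absent, so HaxH is inactive.
With repressor UlmW bound, *gixB* is not transcribed.
So GixB is not produced.
Required activator GixB is absent, so *lutZ* is not transcribed.
So LutZ is not produced.
Co²⁺ is present, so RudN is inactive.
Required activator RudN is absent, so *wexQ* is not transcribed.
So WexQ is not produced.
With no repressor bound, *haxS* is transcribed.
So HaxS is produced and active.
No repressor is bound and HaxS is active, so *vorA* is transcribed.
So VorA is produced and active.
With repressor VorA bound, *ulmS* is not transcribed.

OFF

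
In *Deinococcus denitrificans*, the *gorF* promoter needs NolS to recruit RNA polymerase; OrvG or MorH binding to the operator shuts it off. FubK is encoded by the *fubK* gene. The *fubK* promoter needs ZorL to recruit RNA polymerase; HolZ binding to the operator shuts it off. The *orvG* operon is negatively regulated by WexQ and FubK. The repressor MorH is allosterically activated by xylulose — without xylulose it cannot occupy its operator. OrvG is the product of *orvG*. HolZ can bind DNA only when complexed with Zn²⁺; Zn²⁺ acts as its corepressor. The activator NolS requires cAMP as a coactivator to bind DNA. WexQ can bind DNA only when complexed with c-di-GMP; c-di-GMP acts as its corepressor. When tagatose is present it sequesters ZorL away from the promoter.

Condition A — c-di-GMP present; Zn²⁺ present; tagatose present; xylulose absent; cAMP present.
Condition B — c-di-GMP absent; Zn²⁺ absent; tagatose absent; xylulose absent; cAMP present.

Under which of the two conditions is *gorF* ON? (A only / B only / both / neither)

both

Condition A:
c-di-GMP is present, so WexQ is active.
Zn²⁺ is present, so HolZ is active.
Tagatose is present, so ZorL is inactive.
With repressor HolZ bound, *fubK* is not transcribed.
So FubK is not produced.
With repressor WexQ bound, *orvG* is not transcribed.
So OrvG is not produced.
Xylulose is absent, so MorH is inactive.
cAMP is present, so NolS is active.
No repressor is bound and NolS is active, so *gorF* is transcribed.
→ *gorF* is ON in A.
Condition B:
c-di-GMP is absent, so WexQ is inactive.
Zn²⁺ is absent, so HolZ is inactive.
Tagatose is absent, so ZorL is active.
No repressor is bound and ZorL is active, so *fubK* is transcribed.
So FubK is produced and active.
With repressor FubK bound, *orvG* is not transcribed.
So OrvG is not produced.
Xylulose is absent, so MorH is inactive.
cAMP is present, so NolS is active.
No repressor is bound and NolS is active, so *gorF* is transcribed.
→ *gorF* is ON in B.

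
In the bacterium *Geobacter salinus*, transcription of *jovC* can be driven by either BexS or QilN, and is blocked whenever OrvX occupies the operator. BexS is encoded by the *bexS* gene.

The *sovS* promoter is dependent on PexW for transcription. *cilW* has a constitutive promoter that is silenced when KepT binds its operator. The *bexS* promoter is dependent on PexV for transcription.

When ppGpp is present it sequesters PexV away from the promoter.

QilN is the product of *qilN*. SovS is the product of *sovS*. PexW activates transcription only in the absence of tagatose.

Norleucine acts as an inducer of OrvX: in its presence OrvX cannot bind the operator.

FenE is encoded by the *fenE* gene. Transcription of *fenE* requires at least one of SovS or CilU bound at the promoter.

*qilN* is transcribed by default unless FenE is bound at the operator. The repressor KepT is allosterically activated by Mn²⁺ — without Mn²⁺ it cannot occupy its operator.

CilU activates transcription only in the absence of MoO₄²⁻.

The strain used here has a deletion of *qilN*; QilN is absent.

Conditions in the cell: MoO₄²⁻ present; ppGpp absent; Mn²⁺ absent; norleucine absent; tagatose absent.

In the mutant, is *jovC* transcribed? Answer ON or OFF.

OFF

ppGpp is absent, so PexV is active.
No repressor is bound and PexV is active, so *bexS* is transcribed.
So BexS is produced and active.
QilN is non-functional in this strain, so it has no effect.
Norleucine is absent, so OrvX is active.
With repressor OrvX bound, *jovC* is not transcribed.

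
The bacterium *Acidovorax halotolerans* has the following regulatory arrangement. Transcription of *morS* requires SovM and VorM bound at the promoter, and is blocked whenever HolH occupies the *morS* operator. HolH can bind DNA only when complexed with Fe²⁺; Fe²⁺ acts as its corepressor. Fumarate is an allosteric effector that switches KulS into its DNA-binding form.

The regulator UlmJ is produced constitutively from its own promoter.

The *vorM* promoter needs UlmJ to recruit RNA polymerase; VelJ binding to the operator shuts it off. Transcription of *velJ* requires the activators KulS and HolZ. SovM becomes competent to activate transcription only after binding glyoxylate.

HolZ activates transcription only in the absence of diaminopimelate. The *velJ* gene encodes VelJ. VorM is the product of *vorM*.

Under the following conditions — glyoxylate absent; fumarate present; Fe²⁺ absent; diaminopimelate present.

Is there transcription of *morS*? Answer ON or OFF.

OFF

Glyoxylate is absent, so SovM is inactive.
Fe²⁺ is absent, so HolH is inactive.
Fumarate is present, so KulS is active.
Diaminopimelate is present, so HolZ is inactive.
Required activator HolZ is absent, so *velJ* is not transcribed.
So VelJ is not produced.
UlmJ is produced constitutively and is active.
No repressor is bound and UlmJ is active, so *vorM* is transcribed.
So VorM is produced and active.
Required activator SovM is absent, so *morS* is not transcribed.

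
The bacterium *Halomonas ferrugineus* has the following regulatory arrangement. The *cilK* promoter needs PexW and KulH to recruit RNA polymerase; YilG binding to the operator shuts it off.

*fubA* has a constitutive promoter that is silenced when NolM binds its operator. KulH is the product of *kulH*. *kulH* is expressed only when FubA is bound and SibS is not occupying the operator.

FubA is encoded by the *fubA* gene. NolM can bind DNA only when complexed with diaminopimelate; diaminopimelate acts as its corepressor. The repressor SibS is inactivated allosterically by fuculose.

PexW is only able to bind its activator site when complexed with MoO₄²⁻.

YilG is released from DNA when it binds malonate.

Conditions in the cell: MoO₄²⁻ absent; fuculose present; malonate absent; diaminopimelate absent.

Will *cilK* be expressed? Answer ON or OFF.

MoO₄²⁻ is absent, so PexW is inactive.
Diaminopimelate is absent, so NolM is inactive.
With no repressor bound, *fubA* is transcribed.
So FubA is produced and active.
Fuculose is present, so SibS is inactive.
No repressor is bound and FubA is active, so *kulH* is transcribed.
So KulH is produced and active.
Malonate is absent, so YilG is active.
With repressor YilG bound, *cilK* is not transcribed.

OFF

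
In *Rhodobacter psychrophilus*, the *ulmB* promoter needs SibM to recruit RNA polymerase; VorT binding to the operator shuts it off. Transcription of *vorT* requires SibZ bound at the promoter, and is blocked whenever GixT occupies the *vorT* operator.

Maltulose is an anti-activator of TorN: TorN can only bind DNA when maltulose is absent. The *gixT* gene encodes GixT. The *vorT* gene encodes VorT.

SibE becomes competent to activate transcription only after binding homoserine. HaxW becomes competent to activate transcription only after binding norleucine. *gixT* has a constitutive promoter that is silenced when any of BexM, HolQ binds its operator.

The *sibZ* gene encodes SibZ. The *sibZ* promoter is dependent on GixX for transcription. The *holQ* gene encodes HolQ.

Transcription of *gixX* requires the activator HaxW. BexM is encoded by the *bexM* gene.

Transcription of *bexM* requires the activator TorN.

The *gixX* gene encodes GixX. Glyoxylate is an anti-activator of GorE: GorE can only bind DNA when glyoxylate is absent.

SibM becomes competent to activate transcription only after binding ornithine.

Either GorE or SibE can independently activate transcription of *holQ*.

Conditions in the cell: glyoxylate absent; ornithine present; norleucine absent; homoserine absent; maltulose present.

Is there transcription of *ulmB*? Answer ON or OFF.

ON

Ornithine is present, so SibM is active.
Maltulose is present, so TorN is inactive.
Required activator TorN is absent, so *bexM* is not transcribed.
So BexM is not produced.
Glyoxylate is absent, so GorE is active.
Homoserine is absent, so SibE is inactive.
Activator GorE is present, so *holQ* is transcribed.
So HolQ is produced and active.
With repressor HolQ bound, *gixT* is not transcribed.
So GixT is not produced.
Norleucine is absent, so HaxW is inactive.
Required activator HaxW is absent, so *gixX* is not transcribed.
So GixX is not produced.
Required activator GixX is absent, so *sibZ* is not transcribed.
So SibZ is not produced.
Required activator SibZ is absent, so *vorT* is not transcribed.
So VorT is not produced.
No repressor is bound and SibM is active, so *ulmB* is transcribed.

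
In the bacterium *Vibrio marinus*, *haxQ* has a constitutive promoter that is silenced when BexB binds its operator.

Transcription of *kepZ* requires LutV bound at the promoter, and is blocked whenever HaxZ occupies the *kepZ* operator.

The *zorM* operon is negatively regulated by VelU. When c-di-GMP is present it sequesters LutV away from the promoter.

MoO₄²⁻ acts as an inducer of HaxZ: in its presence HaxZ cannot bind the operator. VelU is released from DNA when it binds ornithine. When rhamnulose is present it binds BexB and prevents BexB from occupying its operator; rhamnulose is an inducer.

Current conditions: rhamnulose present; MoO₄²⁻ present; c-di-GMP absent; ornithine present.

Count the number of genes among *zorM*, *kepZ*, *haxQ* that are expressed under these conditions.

Ornithine is present, so VelU is inactive.
With no repressor bound, *zorM* is transcribed.
→ *zorM* is ON.
c-di-GMP is absent, so LutV is active.
MoO₄²⁻ is present, so HaxZ is inactive.
No repressor is bound and LutV is active, so *kepZ* is transcribed.
→ *kepZ* is ON.
Rhamnulose is present, so BexB is inactive.
With no repressor bound, *haxQ* is transcribed.
→ *haxQ* is ON.
3 of the 3 genes are transcribed.

3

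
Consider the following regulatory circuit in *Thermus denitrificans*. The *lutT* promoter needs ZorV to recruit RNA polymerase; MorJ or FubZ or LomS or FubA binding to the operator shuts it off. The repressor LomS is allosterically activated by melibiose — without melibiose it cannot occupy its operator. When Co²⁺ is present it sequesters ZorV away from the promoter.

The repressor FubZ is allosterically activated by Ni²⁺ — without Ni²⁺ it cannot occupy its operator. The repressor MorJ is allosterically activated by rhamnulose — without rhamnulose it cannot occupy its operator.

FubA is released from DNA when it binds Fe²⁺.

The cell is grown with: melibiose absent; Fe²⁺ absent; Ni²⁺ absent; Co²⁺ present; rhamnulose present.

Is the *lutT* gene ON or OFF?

OFF

Rhamnulose is present, so MorJ is active.
Ni²⁺ is absent, so FubZ is inactive.
Melibiose is absent, so LomS is inactive.
Co²⁺ is present, so ZorV is inactive.
Fe²⁺ is absent, so FubA is active.
With repressor MorJ bound, *lutT* is not transcribed.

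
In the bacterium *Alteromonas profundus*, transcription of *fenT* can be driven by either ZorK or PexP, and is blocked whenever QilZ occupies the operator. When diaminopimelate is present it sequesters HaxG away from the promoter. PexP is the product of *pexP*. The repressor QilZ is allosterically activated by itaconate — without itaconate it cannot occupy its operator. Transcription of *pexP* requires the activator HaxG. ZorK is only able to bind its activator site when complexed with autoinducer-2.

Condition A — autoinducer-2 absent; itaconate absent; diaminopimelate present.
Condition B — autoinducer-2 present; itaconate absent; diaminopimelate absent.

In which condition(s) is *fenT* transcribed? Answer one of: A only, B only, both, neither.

B only

Condition A:
Autoinducer-2 is absent, so ZorK is inactive.
Itaconate is absent, so QilZ is inactive.
Diaminopimelate is present, so HaxG is inactive.
Required activator HaxG is absent, so *pexP* is not transcribed.
So PexP is not produced.
No activator is available at the *fenT* promoter, so *fenT* is not transcribed.
→ *fenT* is OFF in A.
Condition B:
Autoinducer-2 is present, so ZorK is active.
Itaconate is absent, so QilZ is inactive.
Diaminopimelate is absent, so HaxG is active.
No repressor is bound and HaxG is active, so *pexP* is transcribed.
So PexP is produced and active.
Activator ZorK is present, so *fenT* is transcribed.
→ *fenT* is ON in B.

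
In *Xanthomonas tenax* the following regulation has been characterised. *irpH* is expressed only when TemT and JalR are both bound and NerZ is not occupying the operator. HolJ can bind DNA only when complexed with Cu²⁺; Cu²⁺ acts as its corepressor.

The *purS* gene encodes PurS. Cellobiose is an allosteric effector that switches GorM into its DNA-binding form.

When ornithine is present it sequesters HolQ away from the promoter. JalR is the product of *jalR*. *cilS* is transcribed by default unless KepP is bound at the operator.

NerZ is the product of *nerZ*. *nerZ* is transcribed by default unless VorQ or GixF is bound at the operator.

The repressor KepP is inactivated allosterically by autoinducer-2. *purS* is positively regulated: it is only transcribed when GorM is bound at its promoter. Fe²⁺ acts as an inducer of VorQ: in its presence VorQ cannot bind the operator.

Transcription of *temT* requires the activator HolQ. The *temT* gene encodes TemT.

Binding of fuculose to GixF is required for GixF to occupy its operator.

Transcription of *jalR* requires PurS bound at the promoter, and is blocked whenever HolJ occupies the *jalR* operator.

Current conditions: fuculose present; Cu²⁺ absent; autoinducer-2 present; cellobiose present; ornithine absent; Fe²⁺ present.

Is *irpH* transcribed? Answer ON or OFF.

Ornithine is absent, so HolQ is active.
No repressor is bound and HolQ is active, so *temT* is transcribed.
So TemT is produced and active.
Fe²⁺ is present, so VorQ is inactive.
Fuculose is present, so GixF is active.
With repressor GixF bound, *nerZ* is not transcribed.
So NerZ is not produced.
Cu²⁺ is absent, so HolJ is inactive.
Cellobiose is present, so GorM is active.
No repressor is bound and GorM is active, so *purS* is transcribed.
So PurS is produced and active.
No repressor is bound and PurS is active, so *jalR* is transcribed.
So JalR is produced and active.
No repressor is bound and TemT and JalR are active, so *irpH* is transcribed.

ON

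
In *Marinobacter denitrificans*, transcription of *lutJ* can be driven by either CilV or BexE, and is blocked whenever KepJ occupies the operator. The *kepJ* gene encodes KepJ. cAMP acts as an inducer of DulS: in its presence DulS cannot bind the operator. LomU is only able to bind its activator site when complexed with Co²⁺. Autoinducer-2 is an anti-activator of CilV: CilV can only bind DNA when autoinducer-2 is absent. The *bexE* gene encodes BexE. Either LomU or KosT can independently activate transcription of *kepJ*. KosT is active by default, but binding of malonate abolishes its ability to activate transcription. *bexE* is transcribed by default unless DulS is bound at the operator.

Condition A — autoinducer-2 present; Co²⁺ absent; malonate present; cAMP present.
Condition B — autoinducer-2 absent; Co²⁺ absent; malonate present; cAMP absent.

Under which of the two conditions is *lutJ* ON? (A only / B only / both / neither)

Condition A:
Autoinducer-2 is present, so CilV is inactive.
Co²⁺ is absent, so LomU is inactive.
Malonate is present, so KosT is inactive.
No activator is available at the *kepJ* promoter, so *kepJ* is not transcribed.
So KepJ is not produced.
cAMP is present, so DulS is inactive.
With no repressor bound, *bexE* is transcribed.
So BexE is produced and active.
Activator BexE is present, so *lutJ* is transcribed.
→ *lutJ* is ON in A.
Condition B:
Autoinducer-2 is absent, so CilV is active.
Co²⁺ is absent, so LomU is inactive.
Malonate is present, so KosT is inactive.
No activator is available at the *kepJ* promoter, so *kepJ* is not transcribed.
So KepJ is not produced.
cAMP is absent, so DulS is active.
With repressor DulS bound, *bexE* is not transcribed.
So BexE is not produced.
Activator CilV is present, so *lutJ* is transcribed.
→ *lutJ* is ON in B.

both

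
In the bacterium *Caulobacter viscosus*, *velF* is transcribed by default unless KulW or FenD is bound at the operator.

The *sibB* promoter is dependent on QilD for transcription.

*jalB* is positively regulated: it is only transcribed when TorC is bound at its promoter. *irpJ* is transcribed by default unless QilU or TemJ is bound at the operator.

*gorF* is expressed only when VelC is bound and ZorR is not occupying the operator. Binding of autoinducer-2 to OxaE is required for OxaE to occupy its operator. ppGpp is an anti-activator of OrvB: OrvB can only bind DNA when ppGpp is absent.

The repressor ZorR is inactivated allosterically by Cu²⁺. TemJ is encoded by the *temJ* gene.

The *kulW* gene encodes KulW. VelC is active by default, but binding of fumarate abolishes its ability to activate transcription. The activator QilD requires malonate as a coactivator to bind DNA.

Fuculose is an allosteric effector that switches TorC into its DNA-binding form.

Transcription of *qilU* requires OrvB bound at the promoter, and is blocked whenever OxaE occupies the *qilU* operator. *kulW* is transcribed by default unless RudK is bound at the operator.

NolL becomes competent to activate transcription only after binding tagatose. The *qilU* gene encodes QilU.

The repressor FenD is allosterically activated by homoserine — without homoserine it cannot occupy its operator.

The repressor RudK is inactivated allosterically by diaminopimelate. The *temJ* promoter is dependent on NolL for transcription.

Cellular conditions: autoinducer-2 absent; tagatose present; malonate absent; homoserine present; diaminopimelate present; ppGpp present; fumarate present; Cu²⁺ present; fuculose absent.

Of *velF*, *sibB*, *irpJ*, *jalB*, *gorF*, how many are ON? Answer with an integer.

0

Diaminopimelate is present, so RudK is inactive.
With no repressor bound, *kulW* is transcribed.
So KulW is produced and active.
Homoserine is present, so FenD is active.
With repressor KulW bound, *velF* is not transcribed.
→ *velF* is OFF.
Malonate is absent, so QilD is inactive.
Required activator QilD is absent, so *sibB* is not transcribed.
→ *sibB* is OFF.
ppGpp is present, so OrvB is inactive.
Autoinducer-2 is absent, so OxaE is inactive.
Required activator OrvB is absent, so *qilU* is not transcribed.
So QilU is not produced.
Tagatose is present, so NolL is active.
No repressor is bound and NolL is active, so *temJ* is transcribed.
So TemJ is produced and active.
With repressor TemJ bound, *irpJ* is not transcribed.
→ *irpJ* is OFF.
Fuculose is absent, so TorC is inactive.
Required activator TorC is absent, so *jalB* is not transcribed.
→ *jalB* is OFF.
Fumarate is present, so VelC is inactive.
Cu²⁺ is present, so ZorR is inactive.
Required activator VelC is absent, so *gorF* is not transcribed.
→ *gorF* is OFF.
0 of the 5 genes are transcribed.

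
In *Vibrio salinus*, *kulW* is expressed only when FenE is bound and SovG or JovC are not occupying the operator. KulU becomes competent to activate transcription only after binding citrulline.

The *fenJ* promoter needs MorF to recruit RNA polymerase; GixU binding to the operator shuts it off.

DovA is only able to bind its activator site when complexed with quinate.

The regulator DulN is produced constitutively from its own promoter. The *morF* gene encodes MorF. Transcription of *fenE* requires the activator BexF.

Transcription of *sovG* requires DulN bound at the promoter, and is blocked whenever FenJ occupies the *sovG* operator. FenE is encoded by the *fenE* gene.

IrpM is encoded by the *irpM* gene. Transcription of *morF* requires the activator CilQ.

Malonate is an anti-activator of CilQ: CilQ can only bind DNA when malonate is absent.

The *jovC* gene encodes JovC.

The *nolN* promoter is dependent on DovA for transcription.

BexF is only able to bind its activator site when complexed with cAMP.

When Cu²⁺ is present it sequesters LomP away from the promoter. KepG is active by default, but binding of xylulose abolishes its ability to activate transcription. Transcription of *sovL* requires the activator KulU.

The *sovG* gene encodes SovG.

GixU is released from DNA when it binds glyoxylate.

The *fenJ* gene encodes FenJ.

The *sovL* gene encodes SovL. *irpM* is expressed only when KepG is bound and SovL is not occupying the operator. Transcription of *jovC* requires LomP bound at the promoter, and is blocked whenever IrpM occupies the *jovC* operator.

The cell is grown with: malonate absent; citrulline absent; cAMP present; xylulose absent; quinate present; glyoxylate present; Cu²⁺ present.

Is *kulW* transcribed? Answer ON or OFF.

Glyoxylate is present, so GixU is inactive.
Malonate is absent, so CilQ is active.
No repressor is bound and CilQ is active, so *morF* is transcribed.
So MorF is produced and active.
No repressor is bound and MorF is active, so *fenJ* is transcribed.
So FenJ is produced and active.
DulN is produced constitutively and is active.
With repressor FenJ bound, *sovG* is not transcribed.
So SovG is not produced.
cAMP is present, so BexF is active.
No repressor is bound and BexF is active, so *fenE* is transcribed.
So FenE is produced and active.
Xylulose is absent, so KepG is active.
Citrulline is absent, so KulU is inactive.
Required activator KulU is absent, so *sovL* is not transcribed.
So SovL is not produced.
No repressor is bound and KepG is active, so *irpM* is transcribed.
So IrpM is produced and active.
Cu²⁺ is present, so LomP is inactive.
With repressor IrpM bound, *jovC* is not transcribed.
So JovC is not produced.
No repressor is bound and FenE is active, so *kulW* is transcribed.

ON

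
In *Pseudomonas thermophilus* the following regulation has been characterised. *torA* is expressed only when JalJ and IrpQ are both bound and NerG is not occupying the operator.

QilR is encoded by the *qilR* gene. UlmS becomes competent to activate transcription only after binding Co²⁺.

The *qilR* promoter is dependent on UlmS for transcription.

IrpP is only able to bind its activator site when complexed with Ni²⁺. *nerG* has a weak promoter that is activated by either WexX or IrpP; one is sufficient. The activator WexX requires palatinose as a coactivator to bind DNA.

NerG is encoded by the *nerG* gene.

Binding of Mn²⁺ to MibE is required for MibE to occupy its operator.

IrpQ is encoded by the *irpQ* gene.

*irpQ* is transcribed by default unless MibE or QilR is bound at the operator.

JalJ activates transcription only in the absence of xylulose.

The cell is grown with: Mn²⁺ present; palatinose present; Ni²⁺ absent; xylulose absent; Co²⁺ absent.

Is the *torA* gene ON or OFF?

Palatinose is present, so WexX is active.
Ni²⁺ is absent, so IrpP is inactive.
Activator WexX is present, so *nerG* is transcribed.
So NerG is produced and active.
Xylulose is absent, so JalJ is active.
Mn²⁺ is present, so MibE is active.
Co²⁺ is absent, so UlmS is inactive.
Required activator UlmS is absent, so *qilR* is not transcribed.
So QilR is not produced.
With repressor MibE bound, *irpQ* is not transcribed.
So IrpQ is not produced.
With repressor NerG bound, *torA* is not transcribed.

OFF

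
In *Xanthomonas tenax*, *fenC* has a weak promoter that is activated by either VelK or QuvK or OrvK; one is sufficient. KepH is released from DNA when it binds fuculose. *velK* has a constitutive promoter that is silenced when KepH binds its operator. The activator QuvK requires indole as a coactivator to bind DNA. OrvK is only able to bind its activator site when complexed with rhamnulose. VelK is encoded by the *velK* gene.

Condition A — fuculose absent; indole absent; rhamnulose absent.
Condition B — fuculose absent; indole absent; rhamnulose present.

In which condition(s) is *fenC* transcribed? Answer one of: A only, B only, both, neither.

B only

Condition A:
Fuculose is absent, so KepH is active.
With repressor KepH bound, *velK* is not transcribed.
So VelK is not produced.
Indole is absent, so QuvK is inactive.
Rhamnulose is absent, so OrvK is inactive.
No activator is available at the *fenC* promoter, so *fenC* is not transcribed.
→ *fenC* is OFF in A.
Condition B:
Fuculose is absent, so KepH is active.
With repressor KepH bound, *velK* is not transcribed.
So VelK is not produced.
Indole is absent, so QuvK is inactive.
Rhamnulose is present, so OrvK is active.
Activator OrvK is present, so *fenC* is transcribed.
→ *fenC* is ON in B.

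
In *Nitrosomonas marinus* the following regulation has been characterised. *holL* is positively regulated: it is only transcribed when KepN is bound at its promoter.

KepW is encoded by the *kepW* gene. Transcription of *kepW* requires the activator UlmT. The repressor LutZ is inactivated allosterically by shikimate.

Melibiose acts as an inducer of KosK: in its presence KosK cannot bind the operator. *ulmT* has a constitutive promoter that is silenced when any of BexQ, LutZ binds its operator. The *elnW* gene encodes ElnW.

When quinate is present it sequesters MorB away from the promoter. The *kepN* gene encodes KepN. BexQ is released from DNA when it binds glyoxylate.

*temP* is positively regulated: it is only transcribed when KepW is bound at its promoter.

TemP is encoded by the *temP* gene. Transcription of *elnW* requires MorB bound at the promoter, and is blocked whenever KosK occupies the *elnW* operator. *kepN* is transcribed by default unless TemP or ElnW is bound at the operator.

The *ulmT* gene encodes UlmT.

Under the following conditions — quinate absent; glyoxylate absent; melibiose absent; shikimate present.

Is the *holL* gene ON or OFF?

Glyoxylate is absent, so BexQ is active.
Shikimate is present, so LutZ is inactive.
With repressor BexQ bound, *ulmT* is not transcribed.
So UlmT is not produced.
Required activator UlmT is absent, so *kepW* is not transcribed.
So KepW is not produced.
Required activator KepW is absent, so *temP* is not transcribed.
So TemP is not produced.
Melibiose is absent, so KosK is active.
Quinate is absent, so MorB is active.
With repressor KosK bound, *elnW* is not transcribed.
So ElnW is not produced.
With no repressor bound, *kepN* is transcribed.
So KepN is produced and active.
No repressor is bound and KepN is active, so *holL* is transcribed.

ON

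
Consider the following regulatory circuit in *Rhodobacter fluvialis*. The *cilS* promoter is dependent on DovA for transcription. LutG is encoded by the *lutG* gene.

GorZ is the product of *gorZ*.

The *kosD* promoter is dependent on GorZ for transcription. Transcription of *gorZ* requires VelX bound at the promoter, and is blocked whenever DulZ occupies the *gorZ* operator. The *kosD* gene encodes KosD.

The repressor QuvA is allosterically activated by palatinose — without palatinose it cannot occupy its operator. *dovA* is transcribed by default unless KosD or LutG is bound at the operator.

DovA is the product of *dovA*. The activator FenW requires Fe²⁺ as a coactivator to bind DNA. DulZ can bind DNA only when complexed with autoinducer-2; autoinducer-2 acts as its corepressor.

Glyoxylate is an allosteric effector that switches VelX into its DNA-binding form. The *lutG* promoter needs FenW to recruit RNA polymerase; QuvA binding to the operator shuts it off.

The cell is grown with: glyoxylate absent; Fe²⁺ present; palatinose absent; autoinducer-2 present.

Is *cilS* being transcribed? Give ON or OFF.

OFF

Autoinducer-2 is present, so DulZ is active.
Glyoxylate is absent, so VelX is inactive.
With repressor DulZ bound, *gorZ* is not transcribed.
So GorZ is not produced.
Required activator GorZ is absent, so *kosD* is not transcribed.
So KosD is not produced.
Palatinose is absent, so QuvA is inactive.
Fe²⁺ is present, so FenW is active.
No repressor is bound and FenW is active, so *lutG* is transcribed.
So LutG is produced and active.
With repressor LutG bound, *dovA* is not transcribed.
So DovA is not produced.
Required activator DovA is absent, so *cilS* is not transcribed.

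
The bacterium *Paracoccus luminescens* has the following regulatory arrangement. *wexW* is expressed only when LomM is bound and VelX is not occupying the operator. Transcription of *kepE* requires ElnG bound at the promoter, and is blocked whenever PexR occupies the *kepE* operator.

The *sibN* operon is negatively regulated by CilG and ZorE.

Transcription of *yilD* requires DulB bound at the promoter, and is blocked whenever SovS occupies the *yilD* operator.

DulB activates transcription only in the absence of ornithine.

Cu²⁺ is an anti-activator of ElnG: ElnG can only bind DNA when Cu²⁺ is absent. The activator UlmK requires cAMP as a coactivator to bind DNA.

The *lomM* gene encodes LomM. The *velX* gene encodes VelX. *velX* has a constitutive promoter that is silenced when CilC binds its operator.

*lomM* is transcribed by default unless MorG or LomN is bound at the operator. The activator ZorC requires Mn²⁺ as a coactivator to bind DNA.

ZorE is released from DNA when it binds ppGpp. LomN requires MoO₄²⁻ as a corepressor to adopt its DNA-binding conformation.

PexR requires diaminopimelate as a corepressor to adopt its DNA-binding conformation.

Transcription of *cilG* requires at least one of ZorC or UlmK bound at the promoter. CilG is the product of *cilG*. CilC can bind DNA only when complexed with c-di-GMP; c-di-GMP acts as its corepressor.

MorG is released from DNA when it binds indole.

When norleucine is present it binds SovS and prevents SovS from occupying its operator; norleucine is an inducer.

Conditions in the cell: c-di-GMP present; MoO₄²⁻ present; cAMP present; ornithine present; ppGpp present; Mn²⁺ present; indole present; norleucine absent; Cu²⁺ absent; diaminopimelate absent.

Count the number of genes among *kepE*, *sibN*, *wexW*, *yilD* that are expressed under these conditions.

Cu²⁺ is absent, so ElnG is active.
Diaminopimelate is absent, so PexR is inactive.
No repressor is bound and ElnG is active, so *kepE* is transcribed.
→ *kepE* is ON.
Mn²⁺ is present, so ZorC is active.
cAMP is present, so UlmK is active.
Activator ZorC is present, so *cilG* is transcribed.
So CilG is produced and active.
ppGpp is present, so ZorE is inactive.
With repressor CilG bound, *sibN* is not transcribed.
→ *sibN* is OFF.
Indole is present, so MorG is inactive.
MoO₄²⁻ is present, so LomN is active.
With repressor LomN bound, *lomM* is not transcribed.
So LomM is not produced.
c-di-GMP is present, so CilC is active.
With repressor CilC bound, *velX* is not transcribed.
So VelX is not produced.
Required activator LomM is absent, so *wexW* is not transcribed.
→ *wexW* is OFF.
Norleucine is absent, so SovS is active.
Ornithine is present, so DulB is inactive.
With repressor SovS bound, *yilD* is not transcribed.
→ *yilD* is OFF.
1 of the 4 genes is transcribed.

1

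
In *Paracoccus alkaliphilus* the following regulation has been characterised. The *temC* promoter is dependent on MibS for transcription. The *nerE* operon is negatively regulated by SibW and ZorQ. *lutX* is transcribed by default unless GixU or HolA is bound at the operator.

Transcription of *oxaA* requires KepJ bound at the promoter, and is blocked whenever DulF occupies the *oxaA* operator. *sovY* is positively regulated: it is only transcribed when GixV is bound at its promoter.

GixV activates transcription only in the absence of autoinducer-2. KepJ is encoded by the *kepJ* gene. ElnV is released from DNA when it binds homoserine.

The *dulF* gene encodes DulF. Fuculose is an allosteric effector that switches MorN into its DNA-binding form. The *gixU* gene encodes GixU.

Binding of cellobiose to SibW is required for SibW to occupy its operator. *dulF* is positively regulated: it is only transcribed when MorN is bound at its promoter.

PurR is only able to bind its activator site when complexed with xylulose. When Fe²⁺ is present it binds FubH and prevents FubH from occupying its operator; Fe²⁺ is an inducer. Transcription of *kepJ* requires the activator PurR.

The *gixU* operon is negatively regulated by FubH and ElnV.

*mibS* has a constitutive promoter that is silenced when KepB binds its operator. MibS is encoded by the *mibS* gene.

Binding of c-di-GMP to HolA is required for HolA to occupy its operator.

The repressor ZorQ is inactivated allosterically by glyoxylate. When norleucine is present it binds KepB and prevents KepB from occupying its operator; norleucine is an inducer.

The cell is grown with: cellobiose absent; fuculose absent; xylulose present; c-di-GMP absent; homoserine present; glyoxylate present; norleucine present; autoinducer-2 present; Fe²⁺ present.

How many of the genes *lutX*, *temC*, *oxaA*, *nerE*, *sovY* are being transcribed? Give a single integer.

Fe²⁺ is present, so FubH is inactive.
Homoserine is present, so ElnV is inactive.
With no repressor bound, *gixU* is transcribed.
So GixU is produced and active.
c-di-GMP is absent, so HolA is inactive.
With repressor GixU bound, *lutX* is not transcribed.
→ *lutX* is OFF.
Norleucine is present, so KepB is inactive.
With no repressor bound, *mibS* is transcribed.
So MibS is produced and active.
No repressor is bound and MibS is active, so *temC* is transcribed.
→ *temC* is ON.
Fuculose is absent, so MorN is inactive.
Required activator MorN is absent, so *dulF* is not transcribed.
So DulF is not produced.
Xylulose is present, so PurR is active.
No repressor is bound and PurR is active, so *kepJ* is transcribed.
So KepJ is produced and active.
No repressor is bound and KepJ is active, so *oxaA* is transcribed.
→ *oxaA* is ON.
Cellobiose is absent, so SibW is inactive.
Glyoxylate is present, so ZorQ is inactive.
With no repressor bound, *nerE* is transcribed.
→ *nerE* is ON.
Autoinducer-2 is present, so GixV is inactive.
Required activator GixV is absent, so *sovY* is not transcribed.
→ *sovY* is OFF.
3 of the 5 genes are transcribed.

3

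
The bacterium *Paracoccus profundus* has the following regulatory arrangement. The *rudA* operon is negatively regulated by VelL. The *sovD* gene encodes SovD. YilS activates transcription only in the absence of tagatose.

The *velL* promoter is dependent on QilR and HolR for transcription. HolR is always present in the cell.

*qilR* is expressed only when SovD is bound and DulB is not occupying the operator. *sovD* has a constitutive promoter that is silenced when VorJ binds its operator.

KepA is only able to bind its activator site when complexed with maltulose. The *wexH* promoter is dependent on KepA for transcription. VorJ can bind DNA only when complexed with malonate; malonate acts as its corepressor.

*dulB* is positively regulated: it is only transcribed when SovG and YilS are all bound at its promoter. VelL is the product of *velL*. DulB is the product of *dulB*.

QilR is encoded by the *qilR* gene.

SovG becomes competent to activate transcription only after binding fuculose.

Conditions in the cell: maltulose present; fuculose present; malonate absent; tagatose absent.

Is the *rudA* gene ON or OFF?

ON

Malonate is absent, so VorJ is inactive.
With no repressor bound, *sovD* is transcribed.
So SovD is produced and active.
Fuculose is present, so SovG is active.
Tagatose is absent, so YilS is active.
No repressor is bound and SovG and YilS are active, so *dulB* is transcribed.
So DulB is produced and active.
With repressor DulB bound, *qilR* is not transcribed.
So QilR is not produced.
HolR is produced constitutively and is active.
Required activator QilR is absent, so *velL* is not transcribed.
So VelL is not produced.
With no repressor bound, *rudA* is transcribed.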